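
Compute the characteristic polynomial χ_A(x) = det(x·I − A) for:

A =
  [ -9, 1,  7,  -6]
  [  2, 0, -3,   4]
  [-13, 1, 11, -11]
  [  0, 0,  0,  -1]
x^4 - x^3 - 9*x^2 - 11*x - 4

Expanding det(x·I − A) (e.g. by cofactor expansion or by noting that A is similar to its Jordan form J, which has the same characteristic polynomial as A) gives
  χ_A(x) = x^4 - x^3 - 9*x^2 - 11*x - 4
which factors as (x - 4)*(x + 1)^3. The eigenvalues (with algebraic multiplicities) are λ = -1 with multiplicity 3, λ = 4 with multiplicity 1.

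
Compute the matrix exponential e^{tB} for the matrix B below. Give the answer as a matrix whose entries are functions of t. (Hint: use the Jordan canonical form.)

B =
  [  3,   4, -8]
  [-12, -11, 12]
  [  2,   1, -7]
e^{tB} =
  [8*t*exp(-5*t) + exp(-5*t), 4*t*exp(-5*t), -8*t*exp(-5*t)]
  [-12*t*exp(-5*t), -6*t*exp(-5*t) + exp(-5*t), 12*t*exp(-5*t)]
  [2*t*exp(-5*t), t*exp(-5*t), -2*t*exp(-5*t) + exp(-5*t)]

Strategy: write B = P · J · P⁻¹ where J is a Jordan canonical form, so e^{tB} = P · e^{tJ} · P⁻¹, and e^{tJ} can be computed block-by-block.

B has Jordan form
J =
  [-5,  1,  0]
  [ 0, -5,  0]
  [ 0,  0, -5]
(up to reordering of blocks).

Per-block formulas:
  For a 2×2 Jordan block J_2(-5): exp(t · J_2(-5)) = e^(-5t)·(I + t·N), where N is the 2×2 nilpotent shift.
  For a 1×1 block at λ = -5: exp(t · [-5]) = [e^(-5t)].

After assembling e^{tJ} and conjugating by P, we get:

e^{tB} =
  [8*t*exp(-5*t) + exp(-5*t), 4*t*exp(-5*t), -8*t*exp(-5*t)]
  [-12*t*exp(-5*t), -6*t*exp(-5*t) + exp(-5*t), 12*t*exp(-5*t)]
  [2*t*exp(-5*t), t*exp(-5*t), -2*t*exp(-5*t) + exp(-5*t)]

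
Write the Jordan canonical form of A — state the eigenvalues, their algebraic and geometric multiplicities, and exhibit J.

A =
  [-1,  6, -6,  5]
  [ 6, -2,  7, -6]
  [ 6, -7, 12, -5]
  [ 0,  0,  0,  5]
J_1(-1) ⊕ J_3(5)

The characteristic polynomial is
  det(x·I − A) = x^4 - 14*x^3 + 60*x^2 - 50*x - 125 = (x - 5)^3*(x + 1)

Eigenvalues and multiplicities (the geometric multiplicity of λ is n − rank(A − λI), which equals the number of Jordan blocks for λ):
  λ = -1: algebraic multiplicity = 1, geometric multiplicity = 1
  λ = 5: algebraic multiplicity = 3, geometric multiplicity = 1

Determining the block sizes for each eigenvalue:
  λ = -1: one block (gm = 1), so the single block has size am = 1 → block sizes [1]
  λ = 5: one block (gm = 1), so the single block has size am = 3 → block sizes [3]

Assembling the blocks gives a Jordan form
J =
  [-1, 0, 0, 0]
  [ 0, 5, 1, 0]
  [ 0, 0, 5, 1]
  [ 0, 0, 0, 5]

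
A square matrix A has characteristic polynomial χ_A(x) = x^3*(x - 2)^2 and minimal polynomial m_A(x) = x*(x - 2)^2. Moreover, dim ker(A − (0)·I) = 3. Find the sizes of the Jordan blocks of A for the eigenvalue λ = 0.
Block sizes for λ = 0: [1, 1, 1]

Step 1 — from the characteristic polynomial, algebraic multiplicity of λ = 0 is 3. From dim ker(A − (0)·I) = 3, there are exactly 3 Jordan blocks for λ = 0.
Step 2 — from the minimal polynomial, the factor (x − 0) tells us the largest block for λ = 0 has size 1.
Step 3 — with total size 3, 3 blocks, and largest block 1, the block sizes (in nonincreasing order) are [1, 1, 1].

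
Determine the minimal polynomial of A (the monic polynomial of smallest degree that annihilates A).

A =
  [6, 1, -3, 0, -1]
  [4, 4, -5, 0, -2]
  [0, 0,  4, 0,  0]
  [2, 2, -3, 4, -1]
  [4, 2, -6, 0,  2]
x^3 - 12*x^2 + 48*x - 64

The characteristic polynomial is χ_A(x) = (x - 4)^5, so the eigenvalues are known. The minimal polynomial is
  m_A(x) = Π_λ (x − λ)^{k_λ}
where k_λ is the size of the *largest* Jordan block for λ (equivalently, the smallest k with (A − λI)^k v = 0 for every generalised eigenvector v of λ).

  λ = 4: largest Jordan block has size 3, contributing (x − 4)^3

So m_A(x) = (x - 4)^3 = x^3 - 12*x^2 + 48*x - 64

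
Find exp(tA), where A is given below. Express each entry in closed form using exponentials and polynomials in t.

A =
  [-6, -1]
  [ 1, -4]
e^{tA} =
  [-t*exp(-5*t) + exp(-5*t), -t*exp(-5*t)]
  [t*exp(-5*t), t*exp(-5*t) + exp(-5*t)]

Strategy: write A = P · J · P⁻¹ where J is a Jordan canonical form, so e^{tA} = P · e^{tJ} · P⁻¹, and e^{tJ} can be computed block-by-block.

A has Jordan form
J =
  [-5,  1]
  [ 0, -5]
(up to reordering of blocks).

Per-block formulas:
  For a 2×2 Jordan block J_2(-5): exp(t · J_2(-5)) = e^(-5t)·(I + t·N), where N is the 2×2 nilpotent shift.

After assembling e^{tJ} and conjugating by P, we get:

e^{tA} =
  [-t*exp(-5*t) + exp(-5*t), -t*exp(-5*t)]
  [t*exp(-5*t), t*exp(-5*t) + exp(-5*t)]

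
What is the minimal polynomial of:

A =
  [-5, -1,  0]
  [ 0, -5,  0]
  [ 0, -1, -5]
x^2 + 10*x + 25

The characteristic polynomial is χ_A(x) = (x + 5)^3, so the eigenvalues are known. The minimal polynomial is
  m_A(x) = Π_λ (x − λ)^{k_λ}
where k_λ is the size of the *largest* Jordan block for λ (equivalently, the smallest k with (A − λI)^k v = 0 for every generalised eigenvector v of λ).

  λ = -5: largest Jordan block has size 2, contributing (x + 5)^2

So m_A(x) = (x + 5)^2 = x^2 + 10*x + 25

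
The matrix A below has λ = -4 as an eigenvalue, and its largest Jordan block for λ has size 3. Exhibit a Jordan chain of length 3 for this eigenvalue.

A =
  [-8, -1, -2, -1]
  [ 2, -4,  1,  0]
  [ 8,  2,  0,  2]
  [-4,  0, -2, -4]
A Jordan chain for λ = -4 of length 3:
v_1 = (2, 0, -4, 0)ᵀ
v_2 = (-4, 2, 8, -4)ᵀ
v_3 = (1, 0, 0, 0)ᵀ

Let N = A − (-4)·I. We want v_3 with N^3 v_3 = 0 but N^2 v_3 ≠ 0; then v_{j-1} := N · v_j for j = 3, …, 2.

Pick v_3 = (1, 0, 0, 0)ᵀ.
Then v_2 = N · v_3 = (-4, 2, 8, -4)ᵀ.
Then v_1 = N · v_2 = (2, 0, -4, 0)ᵀ.

Sanity check: (A − (-4)·I) v_1 = (0, 0, 0, 0)ᵀ = 0. ✓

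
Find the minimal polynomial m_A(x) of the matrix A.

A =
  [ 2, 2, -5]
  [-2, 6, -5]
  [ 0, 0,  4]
x^2 - 8*x + 16

The characteristic polynomial is χ_A(x) = (x - 4)^3, so the eigenvalues are known. The minimal polynomial is
  m_A(x) = Π_λ (x − λ)^{k_λ}
where k_λ is the size of the *largest* Jordan block for λ (equivalently, the smallest k with (A − λI)^k v = 0 for every generalised eigenvector v of λ).

  λ = 4: largest Jordan block has size 2, contributing (x − 4)^2

So m_A(x) = (x - 4)^2 = x^2 - 8*x + 16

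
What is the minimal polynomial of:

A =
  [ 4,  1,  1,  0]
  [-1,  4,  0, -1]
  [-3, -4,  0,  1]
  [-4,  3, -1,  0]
x^2 - 4*x + 4

The characteristic polynomial is χ_A(x) = (x - 2)^4, so the eigenvalues are known. The minimal polynomial is
  m_A(x) = Π_λ (x − λ)^{k_λ}
where k_λ is the size of the *largest* Jordan block for λ (equivalently, the smallest k with (A − λI)^k v = 0 for every generalised eigenvector v of λ).

  λ = 2: largest Jordan block has size 2, contributing (x − 2)^2

So m_A(x) = (x - 2)^2 = x^2 - 4*x + 4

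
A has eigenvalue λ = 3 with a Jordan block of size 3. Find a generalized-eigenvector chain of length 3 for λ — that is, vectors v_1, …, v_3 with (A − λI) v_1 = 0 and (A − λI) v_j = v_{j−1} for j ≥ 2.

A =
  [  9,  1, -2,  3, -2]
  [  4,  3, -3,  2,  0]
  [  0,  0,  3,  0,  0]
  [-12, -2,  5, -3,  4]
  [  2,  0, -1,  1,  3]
A Jordan chain for λ = 3 of length 3:
v_1 = (2, 2, 0, -4, 1)ᵀ
v_2 = (-2, -3, 0, 5, -1)ᵀ
v_3 = (0, 0, 1, 0, 0)ᵀ

Let N = A − (3)·I. We want v_3 with N^3 v_3 = 0 but N^2 v_3 ≠ 0; then v_{j-1} := N · v_j for j = 3, …, 2.

Pick v_3 = (0, 0, 1, 0, 0)ᵀ.
Then v_2 = N · v_3 = (-2, -3, 0, 5, -1)ᵀ.
Then v_1 = N · v_2 = (2, 2, 0, -4, 1)ᵀ.

Sanity check: (A − (3)·I) v_1 = (0, 0, 0, 0, 0)ᵀ = 0. ✓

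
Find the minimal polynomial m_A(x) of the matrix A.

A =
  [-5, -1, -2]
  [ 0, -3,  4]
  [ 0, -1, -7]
x^2 + 10*x + 25

The characteristic polynomial is χ_A(x) = (x + 5)^3, so the eigenvalues are known. The minimal polynomial is
  m_A(x) = Π_λ (x − λ)^{k_λ}
where k_λ is the size of the *largest* Jordan block for λ (equivalently, the smallest k with (A − λI)^k v = 0 for every generalised eigenvector v of λ).

  λ = -5: largest Jordan block has size 2, contributing (x + 5)^2

So m_A(x) = (x + 5)^2 = x^2 + 10*x + 25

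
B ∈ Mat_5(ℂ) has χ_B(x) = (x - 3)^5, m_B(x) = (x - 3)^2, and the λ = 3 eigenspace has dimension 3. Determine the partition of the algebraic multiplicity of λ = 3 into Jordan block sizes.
Block sizes for λ = 3: [2, 2, 1]

Step 1 — from the characteristic polynomial, algebraic multiplicity of λ = 3 is 5. From dim ker(B − (3)·I) = 3, there are exactly 3 Jordan blocks for λ = 3.
Step 2 — from the minimal polynomial, the factor (x − 3)^2 tells us the largest block for λ = 3 has size 2.
Step 3 — with total size 5, 3 blocks, and largest block 2, the block sizes (in nonincreasing order) are [2, 2, 1].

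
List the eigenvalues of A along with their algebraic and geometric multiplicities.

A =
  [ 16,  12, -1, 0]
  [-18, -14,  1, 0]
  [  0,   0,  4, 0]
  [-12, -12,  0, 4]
λ = -2: alg = 1, geom = 1; λ = 4: alg = 3, geom = 2

Step 1 — factor the characteristic polynomial to read off the algebraic multiplicities:
  χ_A(x) = (x - 4)^3*(x + 2)

Step 2 — compute geometric multiplicities via the rank-nullity identity g(λ) = n − rank(A − λI):
  rank(A − (-2)·I) = 3, so dim ker(A − (-2)·I) = n − 3 = 1
  rank(A − (4)·I) = 2, so dim ker(A − (4)·I) = n − 2 = 2

Summary:
  λ = -2: algebraic multiplicity = 1, geometric multiplicity = 1
  λ = 4: algebraic multiplicity = 3, geometric multiplicity = 2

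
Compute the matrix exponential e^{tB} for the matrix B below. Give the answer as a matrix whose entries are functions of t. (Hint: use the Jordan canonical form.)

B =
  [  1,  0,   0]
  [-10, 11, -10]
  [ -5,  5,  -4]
e^{tB} =
  [exp(t), 0, 0]
  [-2*exp(6*t) + 2*exp(t), 2*exp(6*t) - exp(t), -2*exp(6*t) + 2*exp(t)]
  [-exp(6*t) + exp(t), exp(6*t) - exp(t), -exp(6*t) + 2*exp(t)]

Strategy: write B = P · J · P⁻¹ where J is a Jordan canonical form, so e^{tB} = P · e^{tJ} · P⁻¹, and e^{tJ} can be computed block-by-block.

B has Jordan form
J =
  [1, 0, 0]
  [0, 1, 0]
  [0, 0, 6]
(up to reordering of blocks).

Per-block formulas:
  For a 1×1 block at λ = 6: exp(t · [6]) = [e^(6t)].
  For a 1×1 block at λ = 1: exp(t · [1]) = [e^(1t)].

After assembling e^{tJ} and conjugating by P, we get:

e^{tB} =
  [exp(t), 0, 0]
  [-2*exp(6*t) + 2*exp(t), 2*exp(6*t) - exp(t), -2*exp(6*t) + 2*exp(t)]
  [-exp(6*t) + exp(t), exp(6*t) - exp(t), -exp(6*t) + 2*exp(t)]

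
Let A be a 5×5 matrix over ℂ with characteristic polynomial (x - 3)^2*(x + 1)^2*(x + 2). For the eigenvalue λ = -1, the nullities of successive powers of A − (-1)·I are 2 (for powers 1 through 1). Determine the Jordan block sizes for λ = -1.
Block sizes for λ = -1: [1, 1]

From the dimensions of kernels of powers, the number of Jordan blocks of size at least j is d_j − d_{j−1} where d_j = dim ker(N^j) (with d_0 = 0). Computing the differences gives [2].
The number of blocks of size exactly k is (#blocks of size ≥ k) − (#blocks of size ≥ k + 1), so the partition is: 2 block(s) of size 1.
In nonincreasing order the block sizes are [1, 1].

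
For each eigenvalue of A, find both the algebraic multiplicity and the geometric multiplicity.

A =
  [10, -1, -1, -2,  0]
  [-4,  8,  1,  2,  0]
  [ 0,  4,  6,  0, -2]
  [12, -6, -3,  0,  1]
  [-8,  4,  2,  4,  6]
λ = 6: alg = 5, geom = 2

Step 1 — factor the characteristic polynomial to read off the algebraic multiplicities:
  χ_A(x) = (x - 6)^5

Step 2 — compute geometric multiplicities via the rank-nullity identity g(λ) = n − rank(A − λI):
  rank(A − (6)·I) = 3, so dim ker(A − (6)·I) = n − 3 = 2

Summary:
  λ = 6: algebraic multiplicity = 5, geometric multiplicity = 2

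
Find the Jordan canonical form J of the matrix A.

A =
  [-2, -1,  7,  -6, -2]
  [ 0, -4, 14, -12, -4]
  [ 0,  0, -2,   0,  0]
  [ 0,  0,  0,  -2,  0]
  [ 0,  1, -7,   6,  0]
J_2(-2) ⊕ J_1(-2) ⊕ J_1(-2) ⊕ J_1(-2)

The characteristic polynomial is
  det(x·I − A) = x^5 + 10*x^4 + 40*x^3 + 80*x^2 + 80*x + 32 = (x + 2)^5

Eigenvalues and multiplicities (the geometric multiplicity of λ is n − rank(A − λI), which equals the number of Jordan blocks for λ):
  λ = -2: algebraic multiplicity = 5, geometric multiplicity = 4

Determining the block sizes for each eigenvalue:
  λ = -2: 4 blocks summing to 5 forces exactly one block of size 2 and the rest size 1 → block sizes [2, 1, 1, 1]

Assembling the blocks gives a Jordan form
J =
  [-2,  1,  0,  0,  0]
  [ 0, -2,  0,  0,  0]
  [ 0,  0, -2,  0,  0]
  [ 0,  0,  0, -2,  0]
  [ 0,  0,  0,  0, -2]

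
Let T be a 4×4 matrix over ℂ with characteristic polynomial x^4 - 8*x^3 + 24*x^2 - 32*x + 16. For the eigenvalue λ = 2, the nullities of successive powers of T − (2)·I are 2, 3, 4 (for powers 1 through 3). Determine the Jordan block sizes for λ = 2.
Block sizes for λ = 2: [3, 1]

From the dimensions of kernels of powers, the number of Jordan blocks of size at least j is d_j − d_{j−1} where d_j = dim ker(N^j) (with d_0 = 0). Computing the differences gives [2, 1, 1].
The number of blocks of size exactly k is (#blocks of size ≥ k) − (#blocks of size ≥ k + 1), so the partition is: 1 block(s) of size 1, 1 block(s) of size 3.
In nonincreasing order the block sizes are [3, 1].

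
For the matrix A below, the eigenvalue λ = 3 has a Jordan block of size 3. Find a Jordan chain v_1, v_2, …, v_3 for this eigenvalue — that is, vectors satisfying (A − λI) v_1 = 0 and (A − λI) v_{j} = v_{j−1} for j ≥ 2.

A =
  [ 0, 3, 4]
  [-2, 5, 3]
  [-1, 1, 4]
A Jordan chain for λ = 3 of length 3:
v_1 = (-1, -1, 0)ᵀ
v_2 = (-3, -2, -1)ᵀ
v_3 = (1, 0, 0)ᵀ

Let N = A − (3)·I. We want v_3 with N^3 v_3 = 0 but N^2 v_3 ≠ 0; then v_{j-1} := N · v_j for j = 3, …, 2.

Pick v_3 = (1, 0, 0)ᵀ.
Then v_2 = N · v_3 = (-3, -2, -1)ᵀ.
Then v_1 = N · v_2 = (-1, -1, 0)ᵀ.

Sanity check: (A − (3)·I) v_1 = (0, 0, 0)ᵀ = 0. ✓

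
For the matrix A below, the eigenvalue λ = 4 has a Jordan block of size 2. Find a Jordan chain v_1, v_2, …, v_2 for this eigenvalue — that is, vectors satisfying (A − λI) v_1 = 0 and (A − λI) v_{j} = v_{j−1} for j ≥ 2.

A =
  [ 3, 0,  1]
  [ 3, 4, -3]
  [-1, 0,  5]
A Jordan chain for λ = 4 of length 2:
v_1 = (-1, 3, -1)ᵀ
v_2 = (1, 0, 0)ᵀ

Let N = A − (4)·I. We want v_2 with N^2 v_2 = 0 but N^1 v_2 ≠ 0; then v_{j-1} := N · v_j for j = 2, …, 2.

Pick v_2 = (1, 0, 0)ᵀ.
Then v_1 = N · v_2 = (-1, 3, -1)ᵀ.

Sanity check: (A − (4)·I) v_1 = (0, 0, 0)ᵀ = 0. ✓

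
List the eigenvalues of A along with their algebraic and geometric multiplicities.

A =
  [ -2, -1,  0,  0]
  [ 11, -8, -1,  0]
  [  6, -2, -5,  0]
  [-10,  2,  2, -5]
λ = -5: alg = 4, geom = 2

Step 1 — factor the characteristic polynomial to read off the algebraic multiplicities:
  χ_A(x) = (x + 5)^4

Step 2 — compute geometric multiplicities via the rank-nullity identity g(λ) = n − rank(A − λI):
  rank(A − (-5)·I) = 2, so dim ker(A − (-5)·I) = n − 2 = 2

Summary:
  λ = -5: algebraic multiplicity = 4, geometric multiplicity = 2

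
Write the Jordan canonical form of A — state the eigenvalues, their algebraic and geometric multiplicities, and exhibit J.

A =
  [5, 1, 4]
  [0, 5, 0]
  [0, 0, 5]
J_2(5) ⊕ J_1(5)

The characteristic polynomial is
  det(x·I − A) = x^3 - 15*x^2 + 75*x - 125 = (x - 5)^3

Eigenvalues and multiplicities (the geometric multiplicity of λ is n − rank(A − λI), which equals the number of Jordan blocks for λ):
  λ = 5: algebraic multiplicity = 3, geometric multiplicity = 2

Determining the block sizes for each eigenvalue:
  λ = 5: 2 blocks summing to 3 forces exactly one block of size 2 and the rest size 1 → block sizes [2, 1]

Assembling the blocks gives a Jordan form
J =
  [5, 1, 0]
  [0, 5, 0]
  [0, 0, 5]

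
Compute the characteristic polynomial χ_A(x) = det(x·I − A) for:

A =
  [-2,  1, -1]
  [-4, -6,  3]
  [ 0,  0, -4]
x^3 + 12*x^2 + 48*x + 64

Expanding det(x·I − A) (e.g. by cofactor expansion or by noting that A is similar to its Jordan form J, which has the same characteristic polynomial as A) gives
  χ_A(x) = x^3 + 12*x^2 + 48*x + 64
which factors as (x + 4)^3. The eigenvalues (with algebraic multiplicities) are λ = -4 with multiplicity 3.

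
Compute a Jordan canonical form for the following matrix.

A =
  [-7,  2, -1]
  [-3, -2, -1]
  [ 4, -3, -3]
J_3(-4)

The characteristic polynomial is
  det(x·I − A) = x^3 + 12*x^2 + 48*x + 64 = (x + 4)^3

Eigenvalues and multiplicities (the geometric multiplicity of λ is n − rank(A − λI), which equals the number of Jordan blocks for λ):
  λ = -4: algebraic multiplicity = 3, geometric multiplicity = 1

Determining the block sizes for each eigenvalue:
  λ = -4: one block (gm = 1), so the single block has size am = 3 → block sizes [3]

Assembling the blocks gives a Jordan form
J =
  [-4,  1,  0]
  [ 0, -4,  1]
  [ 0,  0, -4]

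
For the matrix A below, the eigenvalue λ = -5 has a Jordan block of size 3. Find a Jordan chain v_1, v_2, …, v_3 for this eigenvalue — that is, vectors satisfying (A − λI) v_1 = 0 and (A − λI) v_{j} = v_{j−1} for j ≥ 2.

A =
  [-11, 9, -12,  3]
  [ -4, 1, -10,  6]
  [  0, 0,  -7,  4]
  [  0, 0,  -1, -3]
A Jordan chain for λ = -5 of length 3:
v_1 = (3, 2, 0, 0)ᵀ
v_2 = (-12, -10, -2, -1)ᵀ
v_3 = (0, 0, 1, 0)ᵀ

Let N = A − (-5)·I. We want v_3 with N^3 v_3 = 0 but N^2 v_3 ≠ 0; then v_{j-1} := N · v_j for j = 3, …, 2.

Pick v_3 = (0, 0, 1, 0)ᵀ.
Then v_2 = N · v_3 = (-12, -10, -2, -1)ᵀ.
Then v_1 = N · v_2 = (3, 2, 0, 0)ᵀ.

Sanity check: (A − (-5)·I) v_1 = (0, 0, 0, 0)ᵀ = 0. ✓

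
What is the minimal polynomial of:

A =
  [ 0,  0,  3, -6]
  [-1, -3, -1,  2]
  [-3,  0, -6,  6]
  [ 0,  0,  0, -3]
x^2 + 6*x + 9

The characteristic polynomial is χ_A(x) = (x + 3)^4, so the eigenvalues are known. The minimal polynomial is
  m_A(x) = Π_λ (x − λ)^{k_λ}
where k_λ is the size of the *largest* Jordan block for λ (equivalently, the smallest k with (A − λI)^k v = 0 for every generalised eigenvector v of λ).

  λ = -3: largest Jordan block has size 2, contributing (x + 3)^2

So m_A(x) = (x + 3)^2 = x^2 + 6*x + 9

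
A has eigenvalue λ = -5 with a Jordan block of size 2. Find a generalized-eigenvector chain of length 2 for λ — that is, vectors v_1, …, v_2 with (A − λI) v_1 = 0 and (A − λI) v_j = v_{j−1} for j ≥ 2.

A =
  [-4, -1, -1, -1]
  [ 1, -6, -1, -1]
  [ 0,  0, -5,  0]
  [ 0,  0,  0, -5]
A Jordan chain for λ = -5 of length 2:
v_1 = (1, 1, 0, 0)ᵀ
v_2 = (1, 0, 0, 0)ᵀ

Let N = A − (-5)·I. We want v_2 with N^2 v_2 = 0 but N^1 v_2 ≠ 0; then v_{j-1} := N · v_j for j = 2, …, 2.

Pick v_2 = (1, 0, 0, 0)ᵀ.
Then v_1 = N · v_2 = (1, 1, 0, 0)ᵀ.

Sanity check: (A − (-5)·I) v_1 = (0, 0, 0, 0)ᵀ = 0. ✓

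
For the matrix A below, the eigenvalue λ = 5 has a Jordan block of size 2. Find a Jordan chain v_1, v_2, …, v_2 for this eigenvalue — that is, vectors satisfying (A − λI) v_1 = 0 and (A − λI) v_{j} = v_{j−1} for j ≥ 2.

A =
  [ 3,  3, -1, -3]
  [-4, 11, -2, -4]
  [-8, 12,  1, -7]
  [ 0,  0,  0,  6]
A Jordan chain for λ = 5 of length 2:
v_1 = (-2, -4, -8, 0)ᵀ
v_2 = (1, 0, 0, 0)ᵀ

Let N = A − (5)·I. We want v_2 with N^2 v_2 = 0 but N^1 v_2 ≠ 0; then v_{j-1} := N · v_j for j = 2, …, 2.

Pick v_2 = (1, 0, 0, 0)ᵀ.
Then v_1 = N · v_2 = (-2, -4, -8, 0)ᵀ.

Sanity check: (A − (5)·I) v_1 = (0, 0, 0, 0)ᵀ = 0. ✓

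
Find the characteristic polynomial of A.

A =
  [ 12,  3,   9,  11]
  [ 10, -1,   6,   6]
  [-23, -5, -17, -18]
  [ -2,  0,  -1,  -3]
x^4 + 9*x^3 + 30*x^2 + 44*x + 24

Expanding det(x·I − A) (e.g. by cofactor expansion or by noting that A is similar to its Jordan form J, which has the same characteristic polynomial as A) gives
  χ_A(x) = x^4 + 9*x^3 + 30*x^2 + 44*x + 24
which factors as (x + 2)^3*(x + 3). The eigenvalues (with algebraic multiplicities) are λ = -3 with multiplicity 1, λ = -2 with multiplicity 3.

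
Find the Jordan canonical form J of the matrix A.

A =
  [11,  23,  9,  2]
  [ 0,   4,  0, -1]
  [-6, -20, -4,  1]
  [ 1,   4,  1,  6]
J_1(2) ⊕ J_3(5)

The characteristic polynomial is
  det(x·I − A) = x^4 - 17*x^3 + 105*x^2 - 275*x + 250 = (x - 5)^3*(x - 2)

Eigenvalues and multiplicities (the geometric multiplicity of λ is n − rank(A − λI), which equals the number of Jordan blocks for λ):
  λ = 2: algebraic multiplicity = 1, geometric multiplicity = 1
  λ = 5: algebraic multiplicity = 3, geometric multiplicity = 1

Determining the block sizes for each eigenvalue:
  λ = 2: one block (gm = 1), so the single block has size am = 1 → block sizes [1]
  λ = 5: one block (gm = 1), so the single block has size am = 3 → block sizes [3]

Assembling the blocks gives a Jordan form
J =
  [2, 0, 0, 0]
  [0, 5, 1, 0]
  [0, 0, 5, 1]
  [0, 0, 0, 5]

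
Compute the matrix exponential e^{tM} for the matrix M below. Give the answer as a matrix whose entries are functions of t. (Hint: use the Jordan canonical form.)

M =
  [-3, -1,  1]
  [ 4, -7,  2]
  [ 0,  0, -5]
e^{tM} =
  [2*t*exp(-5*t) + exp(-5*t), -t*exp(-5*t), t*exp(-5*t)]
  [4*t*exp(-5*t), -2*t*exp(-5*t) + exp(-5*t), 2*t*exp(-5*t)]
  [0, 0, exp(-5*t)]

Strategy: write M = P · J · P⁻¹ where J is a Jordan canonical form, so e^{tM} = P · e^{tJ} · P⁻¹, and e^{tJ} can be computed block-by-block.

M has Jordan form
J =
  [-5,  1,  0]
  [ 0, -5,  0]
  [ 0,  0, -5]
(up to reordering of blocks).

Per-block formulas:
  For a 2×2 Jordan block J_2(-5): exp(t · J_2(-5)) = e^(-5t)·(I + t·N), where N is the 2×2 nilpotent shift.
  For a 1×1 block at λ = -5: exp(t · [-5]) = [e^(-5t)].

After assembling e^{tJ} and conjugating by P, we get:

e^{tM} =
  [2*t*exp(-5*t) + exp(-5*t), -t*exp(-5*t), t*exp(-5*t)]
  [4*t*exp(-5*t), -2*t*exp(-5*t) + exp(-5*t), 2*t*exp(-5*t)]
  [0, 0, exp(-5*t)]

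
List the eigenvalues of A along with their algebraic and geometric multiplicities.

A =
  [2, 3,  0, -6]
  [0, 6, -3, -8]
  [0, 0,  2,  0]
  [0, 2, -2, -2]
λ = 2: alg = 4, geom = 2

Step 1 — factor the characteristic polynomial to read off the algebraic multiplicities:
  χ_A(x) = (x - 2)^4

Step 2 — compute geometric multiplicities via the rank-nullity identity g(λ) = n − rank(A − λI):
  rank(A − (2)·I) = 2, so dim ker(A − (2)·I) = n − 2 = 2

Summary:
  λ = 2: algebraic multiplicity = 4, geometric multiplicity = 2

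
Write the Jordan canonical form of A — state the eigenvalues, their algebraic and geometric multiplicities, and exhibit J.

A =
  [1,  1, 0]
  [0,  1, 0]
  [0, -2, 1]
J_2(1) ⊕ J_1(1)

The characteristic polynomial is
  det(x·I − A) = x^3 - 3*x^2 + 3*x - 1 = (x - 1)^3

Eigenvalues and multiplicities (the geometric multiplicity of λ is n − rank(A − λI), which equals the number of Jordan blocks for λ):
  λ = 1: algebraic multiplicity = 3, geometric multiplicity = 2

Determining the block sizes for each eigenvalue:
  λ = 1: 2 blocks summing to 3 forces exactly one block of size 2 and the rest size 1 → block sizes [2, 1]

Assembling the blocks gives a Jordan form
J =
  [1, 1, 0]
  [0, 1, 0]
  [0, 0, 1]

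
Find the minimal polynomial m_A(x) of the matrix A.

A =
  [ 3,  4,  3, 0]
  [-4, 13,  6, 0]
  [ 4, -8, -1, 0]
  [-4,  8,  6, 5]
x^2 - 10*x + 25

The characteristic polynomial is χ_A(x) = (x - 5)^4, so the eigenvalues are known. The minimal polynomial is
  m_A(x) = Π_λ (x − λ)^{k_λ}
where k_λ is the size of the *largest* Jordan block for λ (equivalently, the smallest k with (A − λI)^k v = 0 for every generalised eigenvector v of λ).

  λ = 5: largest Jordan block has size 2, contributing (x − 5)^2

So m_A(x) = (x - 5)^2 = x^2 - 10*x + 25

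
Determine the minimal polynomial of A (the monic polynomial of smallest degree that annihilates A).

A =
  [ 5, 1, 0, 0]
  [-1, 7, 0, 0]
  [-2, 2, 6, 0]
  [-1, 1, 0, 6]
x^2 - 12*x + 36

The characteristic polynomial is χ_A(x) = (x - 6)^4, so the eigenvalues are known. The minimal polynomial is
  m_A(x) = Π_λ (x − λ)^{k_λ}
where k_λ is the size of the *largest* Jordan block for λ (equivalently, the smallest k with (A − λI)^k v = 0 for every generalised eigenvector v of λ).

  λ = 6: largest Jordan block has size 2, contributing (x − 6)^2

So m_A(x) = (x - 6)^2 = x^2 - 12*x + 36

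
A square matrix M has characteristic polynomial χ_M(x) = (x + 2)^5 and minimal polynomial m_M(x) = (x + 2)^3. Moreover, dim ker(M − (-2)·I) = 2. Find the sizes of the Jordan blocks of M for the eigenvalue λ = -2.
Block sizes for λ = -2: [3, 2]

Step 1 — from the characteristic polynomial, algebraic multiplicity of λ = -2 is 5. From dim ker(M − (-2)·I) = 2, there are exactly 2 Jordan blocks for λ = -2.
Step 2 — from the minimal polynomial, the factor (x + 2)^3 tells us the largest block for λ = -2 has size 3.
Step 3 — with total size 5, 2 blocks, and largest block 3, the block sizes (in nonincreasing order) are [3, 2].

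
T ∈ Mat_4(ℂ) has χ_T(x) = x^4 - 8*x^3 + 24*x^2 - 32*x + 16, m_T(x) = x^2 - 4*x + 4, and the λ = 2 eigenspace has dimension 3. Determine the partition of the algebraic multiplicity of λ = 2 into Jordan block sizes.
Block sizes for λ = 2: [2, 1, 1]

Step 1 — from the characteristic polynomial, algebraic multiplicity of λ = 2 is 4. From dim ker(T − (2)·I) = 3, there are exactly 3 Jordan blocks for λ = 2.
Step 2 — from the minimal polynomial, the factor (x − 2)^2 tells us the largest block for λ = 2 has size 2.
Step 3 — with total size 4, 3 blocks, and largest block 2, the block sizes (in nonincreasing order) are [2, 1, 1].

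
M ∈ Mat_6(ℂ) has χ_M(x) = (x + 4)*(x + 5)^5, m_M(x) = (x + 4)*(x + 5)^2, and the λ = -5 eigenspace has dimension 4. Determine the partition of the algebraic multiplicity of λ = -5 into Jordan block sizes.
Block sizes for λ = -5: [2, 1, 1, 1]

Step 1 — from the characteristic polynomial, algebraic multiplicity of λ = -5 is 5. From dim ker(M − (-5)·I) = 4, there are exactly 4 Jordan blocks for λ = -5.
Step 2 — from the minimal polynomial, the factor (x + 5)^2 tells us the largest block for λ = -5 has size 2.
Step 3 — with total size 5, 4 blocks, and largest block 2, the block sizes (in nonincreasing order) are [2, 1, 1, 1].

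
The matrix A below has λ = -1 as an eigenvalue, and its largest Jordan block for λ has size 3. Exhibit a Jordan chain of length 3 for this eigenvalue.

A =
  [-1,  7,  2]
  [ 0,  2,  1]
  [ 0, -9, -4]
A Jordan chain for λ = -1 of length 3:
v_1 = (3, 0, 0)ᵀ
v_2 = (7, 3, -9)ᵀ
v_3 = (0, 1, 0)ᵀ

Let N = A − (-1)·I. We want v_3 with N^3 v_3 = 0 but N^2 v_3 ≠ 0; then v_{j-1} := N · v_j for j = 3, …, 2.

Pick v_3 = (0, 1, 0)ᵀ.
Then v_2 = N · v_3 = (7, 3, -9)ᵀ.
Then v_1 = N · v_2 = (3, 0, 0)ᵀ.

Sanity check: (A − (-1)·I) v_1 = (0, 0, 0)ᵀ = 0. ✓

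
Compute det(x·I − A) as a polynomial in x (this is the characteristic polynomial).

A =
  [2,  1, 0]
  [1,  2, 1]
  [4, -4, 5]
x^3 - 9*x^2 + 27*x - 27

Expanding det(x·I − A) (e.g. by cofactor expansion or by noting that A is similar to its Jordan form J, which has the same characteristic polynomial as A) gives
  χ_A(x) = x^3 - 9*x^2 + 27*x - 27
which factors as (x - 3)^3. The eigenvalues (with algebraic multiplicities) are λ = 3 with multiplicity 3.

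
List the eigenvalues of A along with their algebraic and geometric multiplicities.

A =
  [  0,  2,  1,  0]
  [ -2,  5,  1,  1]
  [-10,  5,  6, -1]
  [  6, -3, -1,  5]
λ = 4: alg = 4, geom = 2

Step 1 — factor the characteristic polynomial to read off the algebraic multiplicities:
  χ_A(x) = (x - 4)^4

Step 2 — compute geometric multiplicities via the rank-nullity identity g(λ) = n − rank(A − λI):
  rank(A − (4)·I) = 2, so dim ker(A − (4)·I) = n − 2 = 2

Summary:
  λ = 4: algebraic multiplicity = 4, geometric multiplicity = 2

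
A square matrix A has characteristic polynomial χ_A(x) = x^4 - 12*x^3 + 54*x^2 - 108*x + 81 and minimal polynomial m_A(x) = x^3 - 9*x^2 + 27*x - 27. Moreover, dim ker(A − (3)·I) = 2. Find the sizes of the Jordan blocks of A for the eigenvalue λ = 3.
Block sizes for λ = 3: [3, 1]

Step 1 — from the characteristic polynomial, algebraic multiplicity of λ = 3 is 4. From dim ker(A − (3)·I) = 2, there are exactly 2 Jordan blocks for λ = 3.
Step 2 — from the minimal polynomial, the factor (x − 3)^3 tells us the largest block for λ = 3 has size 3.
Step 3 — with total size 4, 2 blocks, and largest block 3, the block sizes (in nonincreasing order) are [3, 1].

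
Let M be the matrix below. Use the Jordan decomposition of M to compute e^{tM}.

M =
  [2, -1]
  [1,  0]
e^{tM} =
  [t*exp(t) + exp(t), -t*exp(t)]
  [t*exp(t), -t*exp(t) + exp(t)]

Strategy: write M = P · J · P⁻¹ where J is a Jordan canonical form, so e^{tM} = P · e^{tJ} · P⁻¹, and e^{tJ} can be computed block-by-block.

M has Jordan form
J =
  [1, 1]
  [0, 1]
(up to reordering of blocks).

Per-block formulas:
  For a 2×2 Jordan block J_2(1): exp(t · J_2(1)) = e^(1t)·(I + t·N), where N is the 2×2 nilpotent shift.

After assembling e^{tJ} and conjugating by P, we get:

e^{tM} =
  [t*exp(t) + exp(t), -t*exp(t)]
  [t*exp(t), -t*exp(t) + exp(t)]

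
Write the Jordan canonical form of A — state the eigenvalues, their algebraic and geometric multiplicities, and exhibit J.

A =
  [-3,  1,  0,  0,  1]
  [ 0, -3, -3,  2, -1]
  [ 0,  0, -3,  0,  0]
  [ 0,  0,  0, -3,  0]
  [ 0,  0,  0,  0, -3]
J_3(-3) ⊕ J_1(-3) ⊕ J_1(-3)

The characteristic polynomial is
  det(x·I − A) = x^5 + 15*x^4 + 90*x^3 + 270*x^2 + 405*x + 243 = (x + 3)^5

Eigenvalues and multiplicities (the geometric multiplicity of λ is n − rank(A − λI), which equals the number of Jordan blocks for λ):
  λ = -3: algebraic multiplicity = 5, geometric multiplicity = 3

Determining the block sizes for each eigenvalue:
  λ = -3: with am = 5 and gm = 3, the partition is not yet determined (e.g. several partitions of 5 into 3 parts exist). Let N = A − (-3)·I. Computing rank(N^1) = 2, rank(N^2) = 1, rank(N^3) = 0; the number of blocks of size ≥ j is rank(N^{j−1}) − rank(N^j), giving [3, 1, 1]. So we have 1 block(s) of size 3, 2 block(s) of size 1 → block sizes [3, 1, 1]

Assembling the blocks gives a Jordan form
J =
  [-3,  1,  0,  0,  0]
  [ 0, -3,  1,  0,  0]
  [ 0,  0, -3,  0,  0]
  [ 0,  0,  0, -3,  0]
  [ 0,  0,  0,  0, -3]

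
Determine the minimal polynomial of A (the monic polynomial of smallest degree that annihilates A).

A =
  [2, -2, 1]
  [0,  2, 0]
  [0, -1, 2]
x^3 - 6*x^2 + 12*x - 8

The characteristic polynomial is χ_A(x) = (x - 2)^3, so the eigenvalues are known. The minimal polynomial is
  m_A(x) = Π_λ (x − λ)^{k_λ}
where k_λ is the size of the *largest* Jordan block for λ (equivalently, the smallest k with (A − λI)^k v = 0 for every generalised eigenvector v of λ).

  λ = 2: largest Jordan block has size 3, contributing (x − 2)^3

So m_A(x) = (x - 2)^3 = x^3 - 6*x^2 + 12*x - 8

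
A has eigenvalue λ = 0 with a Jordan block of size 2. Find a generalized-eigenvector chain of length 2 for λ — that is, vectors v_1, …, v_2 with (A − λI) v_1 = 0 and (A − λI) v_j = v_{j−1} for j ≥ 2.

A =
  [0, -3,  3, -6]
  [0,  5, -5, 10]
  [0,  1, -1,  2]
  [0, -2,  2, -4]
A Jordan chain for λ = 0 of length 2:
v_1 = (-3, 5, 1, -2)ᵀ
v_2 = (0, 1, 0, 0)ᵀ

Let N = A − (0)·I. We want v_2 with N^2 v_2 = 0 but N^1 v_2 ≠ 0; then v_{j-1} := N · v_j for j = 2, …, 2.

Pick v_2 = (0, 1, 0, 0)ᵀ.
Then v_1 = N · v_2 = (-3, 5, 1, -2)ᵀ.

Sanity check: (A − (0)·I) v_1 = (0, 0, 0, 0)ᵀ = 0. ✓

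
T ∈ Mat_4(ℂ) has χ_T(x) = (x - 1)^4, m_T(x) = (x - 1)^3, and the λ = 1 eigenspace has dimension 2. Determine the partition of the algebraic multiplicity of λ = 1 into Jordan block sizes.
Block sizes for λ = 1: [3, 1]

Step 1 — from the characteristic polynomial, algebraic multiplicity of λ = 1 is 4. From dim ker(T − (1)·I) = 2, there are exactly 2 Jordan blocks for λ = 1.
Step 2 — from the minimal polynomial, the factor (x − 1)^3 tells us the largest block for λ = 1 has size 3.
Step 3 — with total size 4, 2 blocks, and largest block 3, the block sizes (in nonincreasing order) are [3, 1].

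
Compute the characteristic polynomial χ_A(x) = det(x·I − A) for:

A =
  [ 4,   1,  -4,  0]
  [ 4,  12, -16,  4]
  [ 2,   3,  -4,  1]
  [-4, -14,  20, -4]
x^4 - 8*x^3 + 24*x^2 - 32*x + 16

Expanding det(x·I − A) (e.g. by cofactor expansion or by noting that A is similar to its Jordan form J, which has the same characteristic polynomial as A) gives
  χ_A(x) = x^4 - 8*x^3 + 24*x^2 - 32*x + 16
which factors as (x - 2)^4. The eigenvalues (with algebraic multiplicities) are λ = 2 with multiplicity 4.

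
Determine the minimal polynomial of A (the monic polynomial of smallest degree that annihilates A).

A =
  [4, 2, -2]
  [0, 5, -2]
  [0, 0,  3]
x^3 - 12*x^2 + 47*x - 60

The characteristic polynomial is χ_A(x) = (x - 5)*(x - 4)*(x - 3), so the eigenvalues are known. The minimal polynomial is
  m_A(x) = Π_λ (x − λ)^{k_λ}
where k_λ is the size of the *largest* Jordan block for λ (equivalently, the smallest k with (A − λI)^k v = 0 for every generalised eigenvector v of λ).

  λ = 3: largest Jordan block has size 1, contributing (x − 3)
  λ = 4: largest Jordan block has size 1, contributing (x − 4)
  λ = 5: largest Jordan block has size 1, contributing (x − 5)

So m_A(x) = (x - 5)*(x - 4)*(x - 3) = x^3 - 12*x^2 + 47*x - 60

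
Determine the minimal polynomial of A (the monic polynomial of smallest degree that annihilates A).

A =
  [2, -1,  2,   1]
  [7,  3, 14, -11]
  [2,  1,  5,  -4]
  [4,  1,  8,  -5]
x^3 - 4*x^2 + 5*x - 2

The characteristic polynomial is χ_A(x) = (x - 2)*(x - 1)^3, so the eigenvalues are known. The minimal polynomial is
  m_A(x) = Π_λ (x − λ)^{k_λ}
where k_λ is the size of the *largest* Jordan block for λ (equivalently, the smallest k with (A − λI)^k v = 0 for every generalised eigenvector v of λ).

  λ = 1: largest Jordan block has size 2, contributing (x − 1)^2
  λ = 2: largest Jordan block has size 1, contributing (x − 2)

So m_A(x) = (x - 2)*(x - 1)^2 = x^3 - 4*x^2 + 5*x - 2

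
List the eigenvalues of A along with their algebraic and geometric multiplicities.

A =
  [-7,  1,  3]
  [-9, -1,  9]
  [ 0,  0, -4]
λ = -4: alg = 3, geom = 2

Step 1 — factor the characteristic polynomial to read off the algebraic multiplicities:
  χ_A(x) = (x + 4)^3

Step 2 — compute geometric multiplicities via the rank-nullity identity g(λ) = n − rank(A − λI):
  rank(A − (-4)·I) = 1, so dim ker(A − (-4)·I) = n − 1 = 2

Summary:
  λ = -4: algebraic multiplicity = 3, geometric multiplicity = 2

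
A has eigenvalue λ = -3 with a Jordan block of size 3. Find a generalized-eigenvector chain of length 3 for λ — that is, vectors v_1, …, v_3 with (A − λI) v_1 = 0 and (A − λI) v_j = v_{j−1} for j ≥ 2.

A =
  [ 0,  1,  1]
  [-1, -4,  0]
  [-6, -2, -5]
A Jordan chain for λ = -3 of length 3:
v_1 = (2, -2, -4)ᵀ
v_2 = (3, -1, -6)ᵀ
v_3 = (1, 0, 0)ᵀ

Let N = A − (-3)·I. We want v_3 with N^3 v_3 = 0 but N^2 v_3 ≠ 0; then v_{j-1} := N · v_j for j = 3, …, 2.

Pick v_3 = (1, 0, 0)ᵀ.
Then v_2 = N · v_3 = (3, -1, -6)ᵀ.
Then v_1 = N · v_2 = (2, -2, -4)ᵀ.

Sanity check: (A − (-3)·I) v_1 = (0, 0, 0)ᵀ = 0. ✓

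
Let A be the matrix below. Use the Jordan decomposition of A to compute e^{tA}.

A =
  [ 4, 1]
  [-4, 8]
e^{tA} =
  [-2*t*exp(6*t) + exp(6*t), t*exp(6*t)]
  [-4*t*exp(6*t), 2*t*exp(6*t) + exp(6*t)]

Strategy: write A = P · J · P⁻¹ where J is a Jordan canonical form, so e^{tA} = P · e^{tJ} · P⁻¹, and e^{tJ} can be computed block-by-block.

A has Jordan form
J =
  [6, 1]
  [0, 6]
(up to reordering of blocks).

Per-block formulas:
  For a 2×2 Jordan block J_2(6): exp(t · J_2(6)) = e^(6t)·(I + t·N), where N is the 2×2 nilpotent shift.

After assembling e^{tJ} and conjugating by P, we get:

e^{tA} =
  [-2*t*exp(6*t) + exp(6*t), t*exp(6*t)]
  [-4*t*exp(6*t), 2*t*exp(6*t) + exp(6*t)]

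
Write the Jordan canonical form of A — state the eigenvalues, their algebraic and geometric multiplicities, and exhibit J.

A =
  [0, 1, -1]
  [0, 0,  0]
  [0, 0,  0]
J_2(0) ⊕ J_1(0)

The characteristic polynomial is
  det(x·I − A) = x^3

Eigenvalues and multiplicities (the geometric multiplicity of λ is n − rank(A − λI), which equals the number of Jordan blocks for λ):
  λ = 0: algebraic multiplicity = 3, geometric multiplicity = 2

Determining the block sizes for each eigenvalue:
  λ = 0: 2 blocks summing to 3 forces exactly one block of size 2 and the rest size 1 → block sizes [2, 1]

Assembling the blocks gives a Jordan form
J =
  [0, 1, 0]
  [0, 0, 0]
  [0, 0, 0]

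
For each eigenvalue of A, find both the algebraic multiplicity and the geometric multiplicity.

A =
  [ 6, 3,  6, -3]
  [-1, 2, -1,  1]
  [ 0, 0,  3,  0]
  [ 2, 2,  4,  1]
λ = 3: alg = 4, geom = 2

Step 1 — factor the characteristic polynomial to read off the algebraic multiplicities:
  χ_A(x) = (x - 3)^4

Step 2 — compute geometric multiplicities via the rank-nullity identity g(λ) = n − rank(A − λI):
  rank(A − (3)·I) = 2, so dim ker(A − (3)·I) = n − 2 = 2

Summary:
  λ = 3: algebraic multiplicity = 4, geometric multiplicity = 2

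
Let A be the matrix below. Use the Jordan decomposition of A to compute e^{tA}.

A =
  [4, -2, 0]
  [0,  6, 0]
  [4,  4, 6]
e^{tA} =
  [exp(4*t), -exp(6*t) + exp(4*t), 0]
  [0, exp(6*t), 0]
  [2*exp(6*t) - 2*exp(4*t), 2*exp(6*t) - 2*exp(4*t), exp(6*t)]

Strategy: write A = P · J · P⁻¹ where J is a Jordan canonical form, so e^{tA} = P · e^{tJ} · P⁻¹, and e^{tJ} can be computed block-by-block.

A has Jordan form
J =
  [4, 0, 0]
  [0, 6, 0]
  [0, 0, 6]
(up to reordering of blocks).

Per-block formulas:
  For a 1×1 block at λ = 6: exp(t · [6]) = [e^(6t)].
  For a 1×1 block at λ = 4: exp(t · [4]) = [e^(4t)].

After assembling e^{tJ} and conjugating by P, we get:

e^{tA} =
  [exp(4*t), -exp(6*t) + exp(4*t), 0]
  [0, exp(6*t), 0]
  [2*exp(6*t) - 2*exp(4*t), 2*exp(6*t) - 2*exp(4*t), exp(6*t)]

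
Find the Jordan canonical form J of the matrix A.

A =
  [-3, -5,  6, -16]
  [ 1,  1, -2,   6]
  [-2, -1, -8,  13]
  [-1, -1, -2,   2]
J_2(-2) ⊕ J_2(-2)

The characteristic polynomial is
  det(x·I − A) = x^4 + 8*x^3 + 24*x^2 + 32*x + 16 = (x + 2)^4

Eigenvalues and multiplicities (the geometric multiplicity of λ is n − rank(A − λI), which equals the number of Jordan blocks for λ):
  λ = -2: algebraic multiplicity = 4, geometric multiplicity = 2

Determining the block sizes for each eigenvalue:
  λ = -2: with am = 4 and gm = 2, the partition is not yet determined (e.g. several partitions of 4 into 2 parts exist). Let N = A − (-2)·I. Computing rank(N^1) = 2, rank(N^2) = 0; the number of blocks of size ≥ j is rank(N^{j−1}) − rank(N^j), giving [2, 2]. So we have 2 block(s) of size 2 → block sizes [2, 2]

Assembling the blocks gives a Jordan form
J =
  [-2,  1,  0,  0]
  [ 0, -2,  0,  0]
  [ 0,  0, -2,  1]
  [ 0,  0,  0, -2]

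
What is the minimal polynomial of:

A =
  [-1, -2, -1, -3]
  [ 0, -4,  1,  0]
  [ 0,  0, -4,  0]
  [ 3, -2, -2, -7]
x^3 + 12*x^2 + 48*x + 64

The characteristic polynomial is χ_A(x) = (x + 4)^4, so the eigenvalues are known. The minimal polynomial is
  m_A(x) = Π_λ (x − λ)^{k_λ}
where k_λ is the size of the *largest* Jordan block for λ (equivalently, the smallest k with (A − λI)^k v = 0 for every generalised eigenvector v of λ).

  λ = -4: largest Jordan block has size 3, contributing (x + 4)^3

So m_A(x) = (x + 4)^3 = x^3 + 12*x^2 + 48*x + 64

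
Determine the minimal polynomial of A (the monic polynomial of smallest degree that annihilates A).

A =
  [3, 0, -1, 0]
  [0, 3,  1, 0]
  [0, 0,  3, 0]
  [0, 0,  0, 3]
x^2 - 6*x + 9

The characteristic polynomial is χ_A(x) = (x - 3)^4, so the eigenvalues are known. The minimal polynomial is
  m_A(x) = Π_λ (x − λ)^{k_λ}
where k_λ is the size of the *largest* Jordan block for λ (equivalently, the smallest k with (A − λI)^k v = 0 for every generalised eigenvector v of λ).

  λ = 3: largest Jordan block has size 2, contributing (x − 3)^2

So m_A(x) = (x - 3)^2 = x^2 - 6*x + 9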